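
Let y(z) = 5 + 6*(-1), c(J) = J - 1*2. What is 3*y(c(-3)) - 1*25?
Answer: -28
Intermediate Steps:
c(J) = -2 + J (c(J) = J - 2 = -2 + J)
y(z) = -1 (y(z) = 5 - 6 = -1)
3*y(c(-3)) - 1*25 = 3*(-1) - 1*25 = -3 - 25 = -28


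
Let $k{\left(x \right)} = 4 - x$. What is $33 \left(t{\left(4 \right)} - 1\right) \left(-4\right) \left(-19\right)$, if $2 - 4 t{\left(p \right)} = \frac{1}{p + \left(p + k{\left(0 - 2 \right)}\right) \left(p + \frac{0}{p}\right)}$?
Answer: $- \frac{5073}{4} \approx -1268.3$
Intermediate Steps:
$t{\left(p \right)} = \frac{1}{2} - \frac{1}{4 \left(p + p \left(6 + p\right)\right)}$ ($t{\left(p \right)} = \frac{1}{2} - \frac{1}{4 \left(p + \left(p + \left(4 - \left(0 - 2\right)\right)\right) \left(p + \frac{0}{p}\right)\right)} = \frac{1}{2} - \frac{1}{4 \left(p + \left(p + \left(4 - -2\right)\right) \left(p + 0\right)\right)} = \frac{1}{2} - \frac{1}{4 \left(p + \left(p + \left(4 + 2\right)\right) p\right)} = \frac{1}{2} - \frac{1}{4 \left(p + \left(p + 6\right) p\right)} = \frac{1}{2} - \frac{1}{4 \left(p + \left(6 + p\right) p\right)} = \frac{1}{2} - \frac{1}{4 \left(p + p \left(6 + p\right)\right)}$)
$33 \left(t{\left(4 \right)} - 1\right) \left(-4\right) \left(-19\right) = 33 \left(\frac{-1 + 2 \cdot 4^{2} + 14 \cdot 4}{4 \cdot 4 \left(7 + 4\right)} - 1\right) \left(-4\right) \left(-19\right) = 33 \left(\frac{1}{4} \cdot \frac{1}{4} \cdot \frac{1}{11} \left(-1 + 2 \cdot 16 + 56\right) - 1\right) \left(-4\right) \left(-19\right) = 33 \left(\frac{1}{4} \cdot \frac{1}{4} \cdot \frac{1}{11} \left(-1 + 32 + 56\right) - 1\right) \left(-4\right) \left(-19\right) = 33 \left(\frac{1}{4} \cdot \frac{1}{4} \cdot \frac{1}{11} \cdot 87 - 1\right) \left(-4\right) \left(-19\right) = 33 \left(\frac{87}{176} - 1\right) \left(-4\right) \left(-19\right) = 33 \left(\left(- \frac{89}{176}\right) \left(-4\right)\right) \left(-19\right) = 33 \cdot \frac{89}{44} \left(-19\right) = \frac{267}{4} \left(-19\right) = - \frac{5073}{4}$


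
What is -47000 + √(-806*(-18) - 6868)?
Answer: -47000 + 2*√1910 ≈ -46913.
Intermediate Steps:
-47000 + √(-806*(-18) - 6868) = -47000 + √(14508 - 6868) = -47000 + √7640 = -47000 + 2*√1910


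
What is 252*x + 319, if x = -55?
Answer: -13541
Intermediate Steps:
252*x + 319 = 252*(-55) + 319 = -13860 + 319 = -13541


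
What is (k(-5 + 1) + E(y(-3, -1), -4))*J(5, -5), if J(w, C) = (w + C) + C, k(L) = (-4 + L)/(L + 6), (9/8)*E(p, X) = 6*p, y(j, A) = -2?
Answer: 220/3 ≈ 73.333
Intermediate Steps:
E(p, X) = 16*p/3 (E(p, X) = 8*(6*p)/9 = 16*p/3)
k(L) = (-4 + L)/(6 + L)
J(w, C) = w + 2*C (J(w, C) = (C + w) + C = w + 2*C)
(k(-5 + 1) + E(y(-3, -1), -4))*J(5, -5) = ((-4 + (-5 + 1))/(6 + (-5 + 1)) + (16/3)*(-2))*(5 + 2*(-5)) = ((-4 - 4)/(6 - 4) - 32/3)*(5 - 10) = (-8/2 - 32/3)*(-5) = ((½)*(-8) - 32/3)*(-5) = (-4 - 32/3)*(-5) = -44/3*(-5) = 220/3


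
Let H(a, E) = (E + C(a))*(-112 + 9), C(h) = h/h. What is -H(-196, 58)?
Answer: 6077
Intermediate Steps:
C(h) = 1
H(a, E) = -103 - 103*E (H(a, E) = (E + 1)*(-112 + 9) = (1 + E)*(-103) = -103 - 103*E)
-H(-196, 58) = -(-103 - 103*58) = -(-103 - 5974) = -1*(-6077) = 6077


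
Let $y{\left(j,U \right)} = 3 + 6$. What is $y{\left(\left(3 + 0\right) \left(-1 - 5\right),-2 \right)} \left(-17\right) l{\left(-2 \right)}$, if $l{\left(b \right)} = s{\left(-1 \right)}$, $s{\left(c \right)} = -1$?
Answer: $153$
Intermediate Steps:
$l{\left(b \right)} = -1$
$y{\left(j,U \right)} = 9$
$y{\left(\left(3 + 0\right) \left(-1 - 5\right),-2 \right)} \left(-17\right) l{\left(-2 \right)} = 9 \left(-17\right) \left(-1\right) = \left(-153\right) \left(-1\right) = 153$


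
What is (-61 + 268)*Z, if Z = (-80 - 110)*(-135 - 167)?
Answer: 11877660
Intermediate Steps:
Z = 57380 (Z = -190*(-302) = 57380)
(-61 + 268)*Z = (-61 + 268)*57380 = 207*57380 = 11877660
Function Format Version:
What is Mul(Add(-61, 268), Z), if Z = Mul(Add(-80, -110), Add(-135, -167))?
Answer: 11877660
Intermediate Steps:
Z = 57380 (Z = Mul(-190, -302) = 57380)
Mul(Add(-61, 268), Z) = Mul(Add(-61, 268), 57380) = Mul(207, 57380) = 11877660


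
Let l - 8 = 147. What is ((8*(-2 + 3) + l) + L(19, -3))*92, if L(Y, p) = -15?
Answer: 13616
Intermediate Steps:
l = 155 (l = 8 + 147 = 155)
((8*(-2 + 3) + l) + L(19, -3))*92 = ((8*(-2 + 3) + 155) - 15)*92 = ((8*1 + 155) - 15)*92 = ((8 + 155) - 15)*92 = (163 - 15)*92 = 148*92 = 13616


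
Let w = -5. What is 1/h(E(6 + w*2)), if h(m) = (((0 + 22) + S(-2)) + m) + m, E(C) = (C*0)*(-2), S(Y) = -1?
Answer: 1/21 ≈ 0.047619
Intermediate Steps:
E(C) = 0 (E(C) = 0*(-2) = 0)
h(m) = 21 + 2*m (h(m) = (((0 + 22) - 1) + m) + m = ((22 - 1) + m) + m = (21 + m) + m = 21 + 2*m)
1/h(E(6 + w*2)) = 1/(21 + 2*0) = 1/(21 + 0) = 1/21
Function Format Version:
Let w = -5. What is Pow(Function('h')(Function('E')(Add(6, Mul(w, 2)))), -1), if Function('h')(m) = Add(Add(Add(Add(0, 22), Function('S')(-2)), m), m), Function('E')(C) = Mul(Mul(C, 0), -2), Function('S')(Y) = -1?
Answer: Rational(1, 21) ≈ 0.047619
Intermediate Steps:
Function('E')(C) = 0 (Function('E')(C) = Mul(0, -2) = 0)
Function('h')(m) = Add(21, Mul(2, m)) (Function('h')(m) = Add(Add(Add(Add(0, 22), -1), m), m) = Add(Add(Add(22, -1), m), m) = Add(Add(21, m), m) = Add(21, Mul(2, m)))
Pow(Function('h')(Function('E')(Add(6, Mul(w, 2)))), -1) = Pow(Add(21, Mul(2, 0)), -1) = Pow(Add(21, 0), -1) = Pow(21, -1) = Rational(1, 21)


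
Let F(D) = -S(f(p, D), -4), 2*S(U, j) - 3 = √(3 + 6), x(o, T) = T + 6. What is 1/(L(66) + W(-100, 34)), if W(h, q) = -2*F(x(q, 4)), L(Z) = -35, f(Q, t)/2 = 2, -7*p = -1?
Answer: -1/29 ≈ -0.034483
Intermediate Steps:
p = ⅐ (p = -⅐*(-1) = ⅐ ≈ 0.14286)
x(o, T) = 6 + T
f(Q, t) = 4 (f(Q, t) = 2*2 = 4)
S(U, j) = 3 (S(U, j) = 3/2 + √(3 + 6)/2 = 3/2 + √9/2 = 3/2 + (½)*3 = 3/2 + 3/2 = 3)
F(D) = -3 (F(D) = -1*3 = -3)
W(h, q) = 6 (W(h, q) = -2*(-3) = 6)
1/(L(66) + W(-100, 34)) = 1/(-35 + 6) = 1/(-29) = -1/29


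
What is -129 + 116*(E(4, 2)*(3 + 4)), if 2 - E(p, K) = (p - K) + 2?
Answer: -1753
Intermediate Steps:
E(p, K) = K - p (E(p, K) = 2 - ((p - K) + 2) = 2 - (2 + p - K) = 2 + (-2 + K - p) = K - p)
-129 + 116*(E(4, 2)*(3 + 4)) = -129 + 116*((2 - 1*4)*(3 + 4)) = -129 + 116*((2 - 4)*7) = -129 + 116*(-2*7) = -129 + 116*(-14) = -129 - 1624 = -1753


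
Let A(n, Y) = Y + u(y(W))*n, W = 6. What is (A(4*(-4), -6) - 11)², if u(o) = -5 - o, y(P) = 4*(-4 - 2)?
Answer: 103041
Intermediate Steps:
y(P) = -24 (y(P) = 4*(-6) = -24)
A(n, Y) = Y + 19*n (A(n, Y) = Y + (-5 - 1*(-24))*n = Y + (-5 + 24)*n = Y + 19*n)
(A(4*(-4), -6) - 11)² = ((-6 + 19*(4*(-4))) - 11)² = ((-6 + 19*(-16)) - 11)² = ((-6 - 304) - 11)² = (-310 - 11)² = (-321)² = 103041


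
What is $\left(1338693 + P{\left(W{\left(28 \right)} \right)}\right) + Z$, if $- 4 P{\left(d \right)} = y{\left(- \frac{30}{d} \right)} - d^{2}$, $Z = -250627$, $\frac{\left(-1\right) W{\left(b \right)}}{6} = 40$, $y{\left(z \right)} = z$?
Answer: $\frac{35278911}{32} \approx 1.1025 \cdot 10^{6}$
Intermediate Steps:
$W{\left(b \right)} = -240$ ($W{\left(b \right)} = \left(-6\right) 40 = -240$)
$P{\left(d \right)} = \frac{d^{2}}{4} + \frac{15}{2 d}$ ($P{\left(d \right)} = - \frac{- \frac{30}{d} - d^{2}}{4} = - \frac{- d^{2} - \frac{30}{d}}{4} = \frac{d^{2}}{4} + \frac{15}{2 d}$)
$\left(1338693 + P{\left(W{\left(28 \right)} \right)}\right) + Z = \left(1338693 + \frac{30 + \left(-240\right)^{3}}{4 \left(-240\right)}\right) - 250627 = \left(1338693 + \frac{1}{4} \left(- \frac{1}{240}\right) \left(30 - 13824000\right)\right) - 250627 = \left(1338693 + \frac{1}{4} \left(- \frac{1}{240}\right) \left(-13823970\right)\right) - 250627 = \left(1338693 + \frac{460799}{32}\right) - 250627 = \frac{43298975}{32} - 250627 = \frac{35278911}{32}$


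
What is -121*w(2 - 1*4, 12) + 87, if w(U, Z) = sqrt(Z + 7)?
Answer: 87 - 121*sqrt(19) ≈ -440.43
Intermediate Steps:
w(U, Z) = sqrt(7 + Z)
-121*w(2 - 1*4, 12) + 87 = -121*sqrt(7 + 12) + 87 = -121*sqrt(19) + 87 = 87 - 121*sqrt(19)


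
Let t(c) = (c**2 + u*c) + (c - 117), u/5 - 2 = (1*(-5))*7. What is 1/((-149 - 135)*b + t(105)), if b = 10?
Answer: -1/9152 ≈ -0.00010927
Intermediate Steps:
u = -165 (u = 10 + 5*((1*(-5))*7) = 10 + 5*(-5*7) = 10 + 5*(-35) = 10 - 175 = -165)
t(c) = -117 + c**2 - 164*c (t(c) = (c**2 - 165*c) + (c - 117) = (c**2 - 165*c) + (-117 + c) = -117 + c**2 - 164*c)
1/((-149 - 135)*b + t(105)) = 1/((-149 - 135)*10 + (-117 + 105**2 - 164*105)) = 1/(-284*10 + (-117 + 11025 - 17220)) = 1/(-2840 - 6312) = 1/(-9152) = -1/9152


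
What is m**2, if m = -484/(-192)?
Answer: 14641/2304 ≈ 6.3546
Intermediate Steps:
m = 121/48 (m = -484*(-1/192) = 121/48 ≈ 2.5208)
m**2 = (121/48)**2 = 14641/2304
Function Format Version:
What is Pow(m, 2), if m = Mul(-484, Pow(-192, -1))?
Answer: Rational(14641, 2304) ≈ 6.3546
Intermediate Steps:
m = Rational(121, 48) (m = Mul(-484, Rational(-1, 192)) = Rational(121, 48) ≈ 2.5208)
Pow(m, 2) = Pow(Rational(121, 48), 2) = Rational(14641, 2304)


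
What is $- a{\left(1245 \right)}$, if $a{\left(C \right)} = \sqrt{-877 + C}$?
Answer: $- 4 \sqrt{23} \approx -19.183$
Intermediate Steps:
$- a{\left(1245 \right)} = - \sqrt{-877 + 1245} = - \sqrt{368} = - 4 \sqrt{23}$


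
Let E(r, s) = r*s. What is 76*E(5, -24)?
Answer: -9120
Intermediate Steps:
76*E(5, -24) = 76*(5*(-24)) = 76*(-120) = -9120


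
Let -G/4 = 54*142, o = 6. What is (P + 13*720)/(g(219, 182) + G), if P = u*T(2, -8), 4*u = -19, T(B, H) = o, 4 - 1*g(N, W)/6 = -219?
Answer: -6221/19556 ≈ -0.31811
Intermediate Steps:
g(N, W) = 1338 (g(N, W) = 24 - 6*(-219) = 24 + 1314 = 1338)
T(B, H) = 6
u = -19/4 (u = (¼)*(-19) = -19/4 ≈ -4.7500)
G = -30672 (G = -216*142 = -4*7668 = -30672)
P = -57/2 (P = -19/4*6 = -57/2 ≈ -28.500)
(P + 13*720)/(g(219, 182) + G) = (-57/2 + 13*720)/(1338 - 30672) = (-57/2 + 9360)/(-29334) = (18663/2)*(-1/29334) = -6221/19556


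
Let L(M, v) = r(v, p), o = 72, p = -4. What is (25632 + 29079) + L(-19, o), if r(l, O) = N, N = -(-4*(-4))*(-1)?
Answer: 54727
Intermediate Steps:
N = 16 (N = -16*(-1) = -1*(-16) = 16)
r(l, O) = 16
L(M, v) = 16
(25632 + 29079) + L(-19, o) = (25632 + 29079) + 16 = 54711 + 16 = 54727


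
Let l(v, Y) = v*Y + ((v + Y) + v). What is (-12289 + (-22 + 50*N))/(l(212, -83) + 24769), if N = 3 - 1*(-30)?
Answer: -10661/7514 ≈ -1.4188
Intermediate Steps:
N = 33 (N = 3 + 30 = 33)
l(v, Y) = Y + 2*v + Y*v (l(v, Y) = Y*v + ((Y + v) + v) = Y*v + (Y + 2*v) = Y + 2*v + Y*v)
(-12289 + (-22 + 50*N))/(l(212, -83) + 24769) = (-12289 + (-22 + 50*33))/((-83 + 2*212 - 83*212) + 24769) = (-12289 + (-22 + 1650))/((-83 + 424 - 17596) + 24769) = (-12289 + 1628)/(-17255 + 24769) = -10661/7514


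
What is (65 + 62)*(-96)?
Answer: -12192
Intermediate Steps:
(65 + 62)*(-96) = 127*(-96) = -12192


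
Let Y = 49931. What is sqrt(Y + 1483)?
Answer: sqrt(51414) ≈ 226.75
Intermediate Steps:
sqrt(Y + 1483) = sqrt(49931 + 1483) = sqrt(51414)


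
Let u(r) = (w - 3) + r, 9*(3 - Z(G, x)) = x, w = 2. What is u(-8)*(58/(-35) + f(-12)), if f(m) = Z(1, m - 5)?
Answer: -1018/35 ≈ -29.086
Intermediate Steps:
Z(G, x) = 3 - x/9
u(r) = -1 + r (u(r) = (2 - 3) + r = -1 + r)
f(m) = 32/9 - m/9 (f(m) = 3 - (m - 5)/9 = 3 - (-5 + m)/9 = 3 + (5/9 - m/9) = 32/9 - m/9)
u(-8)*(58/(-35) + f(-12)) = (-1 - 8)*(58/(-35) + (32/9 - 1/9*(-12))) = -9*(58*(-1/35) + (32/9 + 4/3)) = -9*(-58/35 + 44/9) = -9*1018/315 = -1018/35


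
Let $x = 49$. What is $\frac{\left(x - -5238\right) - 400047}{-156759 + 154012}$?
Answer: $\frac{394760}{2747} \approx 143.71$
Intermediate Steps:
$\frac{\left(x - -5238\right) - 400047}{-156759 + 154012} = \frac{\left(49 - -5238\right) - 400047}{-156759 + 154012} = \frac{\left(49 + 5238\right) - 400047}{-2747} = \left(5287 - 400047\right) \left(- \frac{1}{2747}\right) = \left(-394760\right) \left(- \frac{1}{2747}\right) = \frac{394760}{2747}$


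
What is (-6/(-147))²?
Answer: 4/2401 ≈ 0.0016660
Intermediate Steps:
(-6/(-147))² = (-6*(-1/147))² = (2/49)² = 4/2401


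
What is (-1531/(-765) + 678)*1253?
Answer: 651811853/765 ≈ 8.5204e+5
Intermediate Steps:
(-1531/(-765) + 678)*1253 = (-1531*(-1/765) + 678)*1253 = (1531/765 + 678)*1253 = (520201/765)*1253 = 651811853/765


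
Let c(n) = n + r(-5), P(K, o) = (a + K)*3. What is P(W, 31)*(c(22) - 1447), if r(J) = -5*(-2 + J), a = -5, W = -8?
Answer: 54210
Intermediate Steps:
r(J) = 10 - 5*J
P(K, o) = -15 + 3*K (P(K, o) = (-5 + K)*3 = -15 + 3*K)
c(n) = 35 + n (c(n) = n + (10 - 5*(-5)) = n + (10 + 25) = n + 35 = 35 + n)
P(W, 31)*(c(22) - 1447) = (-15 + 3*(-8))*((35 + 22) - 1447) = (-15 - 24)*(57 - 1447) = -39*(-1390) = 54210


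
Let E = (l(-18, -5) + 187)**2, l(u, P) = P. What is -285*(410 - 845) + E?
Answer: 157099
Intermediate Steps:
E = 33124 (E = (-5 + 187)**2 = 182**2 = 33124)
-285*(410 - 845) + E = -285*(410 - 845) + 33124 = -285*(-435) + 33124 = 123975 + 33124 = 157099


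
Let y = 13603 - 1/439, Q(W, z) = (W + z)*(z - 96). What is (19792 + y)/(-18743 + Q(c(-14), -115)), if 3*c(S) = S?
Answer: 10995303/2142320 ≈ 5.1324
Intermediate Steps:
c(S) = S/3
Q(W, z) = (-96 + z)*(W + z) (Q(W, z) = (W + z)*(-96 + z) = (-96 + z)*(W + z))
y = 5971716/439 (y = 13603 - 1*1/439 = 13603 - 1/439 = 5971716/439 ≈ 13603.)
(19792 + y)/(-18743 + Q(c(-14), -115)) = (19792 + 5971716/439)/(-18743 + ((-115)² - 32*(-14) - 96*(-115) + ((⅓)*(-14))*(-115))) = 14660404/(439*(-18743 + (13225 - 96*(-14/3) + 11040 - 14/3*(-115)))) = 14660404/(439*(-18743 + (13225 + 448 + 11040 + 1610/3))) = 14660404/(439*(-18743 + 75749/3)) = 14660404/(439*(19520/3)) = (14660404/439)*(3/19520) = 10995303/2142320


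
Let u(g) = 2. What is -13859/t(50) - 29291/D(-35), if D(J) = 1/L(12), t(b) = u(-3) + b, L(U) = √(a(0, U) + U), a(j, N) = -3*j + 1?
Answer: -13859/52 - 29291*√13 ≈ -1.0588e+5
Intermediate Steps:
a(j, N) = 1 - 3*j
L(U) = √(1 + U) (L(U) = √((1 - 3*0) + U) = √((1 + 0) + U) = √(1 + U))
t(b) = 2 + b
D(J) = √13/13 (D(J) = 1/(√(1 + 12)) = 1/(√13) = √13/13)
-13859/t(50) - 29291/D(-35) = -13859/(2 + 50) - 29291*√13 = -13859/52 - 29291*√13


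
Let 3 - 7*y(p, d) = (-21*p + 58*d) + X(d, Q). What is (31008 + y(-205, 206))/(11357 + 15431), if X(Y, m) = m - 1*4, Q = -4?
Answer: 100407/93758 ≈ 1.0709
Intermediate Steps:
X(Y, m) = -4 + m (X(Y, m) = m - 4 = -4 + m)
y(p, d) = 11/7 + 3*p - 58*d/7 (y(p, d) = 3/7 - ((-21*p + 58*d) + (-4 - 4))/7 = 3/7 - ((-21*p + 58*d) - 8)/7 = 3/7 - (-8 - 21*p + 58*d)/7 = 3/7 + (8/7 + 3*p - 58*d/7) = 11/7 + 3*p - 58*d/7)
(31008 + y(-205, 206))/(11357 + 15431) = (31008 + (11/7 + 3*(-205) - 58/7*206))/(11357 + 15431) = (31008 + (11/7 - 615 - 11948/7))/26788 = (31008 - 16242/7)*(1/26788) = (200814/7)*(1/26788) = 100407/93758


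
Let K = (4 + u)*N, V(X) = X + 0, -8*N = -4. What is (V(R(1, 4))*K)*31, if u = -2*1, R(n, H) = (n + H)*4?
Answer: 620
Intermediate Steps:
N = 1/2 (N = -1/8*(-4) = 1/2 ≈ 0.50000)
R(n, H) = 4*H + 4*n (R(n, H) = (H + n)*4 = 4*H + 4*n)
u = -2
V(X) = X
K = 1 (K = (4 - 2)*(1/2) = 2*(1/2) = 1)
(V(R(1, 4))*K)*31 = ((4*4 + 4*1)*1)*31 = ((16 + 4)*1)*31 = (20*1)*31 = 20*31 = 620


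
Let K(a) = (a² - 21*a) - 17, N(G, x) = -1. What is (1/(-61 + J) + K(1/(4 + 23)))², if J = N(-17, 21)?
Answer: 646716730969/2042859204 ≈ 316.57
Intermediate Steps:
J = -1
K(a) = -17 + a² - 21*a
(1/(-61 + J) + K(1/(4 + 23)))² = (1/(-61 - 1) + (-17 + (1/(4 + 23))² - 21/(4 + 23)))² = (1/(-62) + (-17 + (1/27)² - 21/27))² = (-1/62 + (-17 + (1/27)² - 21*1/27))² = (-1/62 + (-17 + 1/729 - 7/9))² = (-1/62 - 12959/729)² = (-804187/45198)² = 646716730969/2042859204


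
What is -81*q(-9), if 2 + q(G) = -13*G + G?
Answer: -8586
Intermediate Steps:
q(G) = -2 - 12*G (q(G) = -2 + (-13*G + G) = -2 - 12*G)
-81*q(-9) = -81*(-2 - 12*(-9)) = -81*(-2 + 108) = -81*106 = -8586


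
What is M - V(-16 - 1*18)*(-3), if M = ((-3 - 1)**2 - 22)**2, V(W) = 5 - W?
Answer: 153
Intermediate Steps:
M = 36 (M = ((-4)**2 - 22)**2 = (16 - 22)**2 = (-6)**2 = 36)
M - V(-16 - 1*18)*(-3) = 36 - (5 - (-16 - 1*18))*(-3) = 36 - (5 - (-16 - 18))*(-3) = 36 - (5 - 1*(-34))*(-3) = 36 - (5 + 34)*(-3) = 36 - 39*(-3) = 36 - 1*(-117) = 36 + 117 = 153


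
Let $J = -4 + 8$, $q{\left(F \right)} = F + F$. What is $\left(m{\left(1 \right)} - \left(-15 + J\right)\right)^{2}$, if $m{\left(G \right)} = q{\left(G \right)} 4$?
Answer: $361$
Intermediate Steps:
$q{\left(F \right)} = 2 F$
$m{\left(G \right)} = 8 G$ ($m{\left(G \right)} = 2 G 4 = 8 G$)
$J = 4$
$\left(m{\left(1 \right)} - \left(-15 + J\right)\right)^{2} = \left(8 \cdot 1 + \left(15 - 4\right)\right)^{2} = \left(8 + \left(15 - 4\right)\right)^{2} = \left(8 + 11\right)^{2} = 19^{2} = 361$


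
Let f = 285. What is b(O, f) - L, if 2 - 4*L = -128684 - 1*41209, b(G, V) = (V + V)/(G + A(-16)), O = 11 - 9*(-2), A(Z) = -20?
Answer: -508925/12 ≈ -42410.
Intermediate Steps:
O = 29 (O = 11 + 18 = 29)
b(G, V) = 2*V/(-20 + G) (b(G, V) = (V + V)/(G - 20) = (2*V)/(-20 + G) = 2*V/(-20 + G))
L = 169895/4 (L = 1/2 - (-128684 - 1*41209)/4 = 1/2 - (-128684 - 41209)/4 = 1/2 - 1/4*(-169893) = 1/2 + 169893/4 = 169895/4 ≈ 42474.)
b(O, f) - L = 2*285/(-20 + 29) - 1*169895/4 = 2*285/9 - 169895/4 = 2*285*(1/9) - 169895/4 = 190/3 - 169895/4 = -508925/12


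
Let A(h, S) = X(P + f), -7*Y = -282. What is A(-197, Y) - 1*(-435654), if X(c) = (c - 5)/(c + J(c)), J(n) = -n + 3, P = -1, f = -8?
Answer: 1306948/3 ≈ 4.3565e+5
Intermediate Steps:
J(n) = 3 - n
Y = 282/7 (Y = -⅐*(-282) = 282/7 ≈ 40.286)
X(c) = -5/3 + c/3 (X(c) = (c - 5)/(c + (3 - c)) = (-5 + c)/3 = (-5 + c)*(⅓) = -5/3 + c/3)
A(h, S) = -14/3 (A(h, S) = -5/3 + (-1 - 8)/3 = -5/3 + (⅓)*(-9) = -5/3 - 3 = -14/3)
A(-197, Y) - 1*(-435654) = -14/3 - 1*(-435654) = -14/3 + 435654 = 1306948/3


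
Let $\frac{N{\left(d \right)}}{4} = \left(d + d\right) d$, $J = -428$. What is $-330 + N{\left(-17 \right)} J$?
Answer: $-989866$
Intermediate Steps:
$N{\left(d \right)} = 8 d^{2}$ ($N{\left(d \right)} = 4 \left(d + d\right) d = 4 \cdot 2 d d = 4 \cdot 2 d^{2} = 8 d^{2}$)
$-330 + N{\left(-17 \right)} J = -330 + 8 \left(-17\right)^{2} \left(-428\right) = -330 + 8 \cdot 289 \left(-428\right) = -330 + 2312 \left(-428\right) = -330 - 989536 = -989866$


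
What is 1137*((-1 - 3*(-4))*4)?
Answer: 50028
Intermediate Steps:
1137*((-1 - 3*(-4))*4) = 1137*((-1 + 12)*4) = 1137*(11*4) = 1137*44 = 50028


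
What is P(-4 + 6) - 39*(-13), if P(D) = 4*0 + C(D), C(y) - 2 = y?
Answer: 511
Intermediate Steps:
C(y) = 2 + y
P(D) = 2 + D (P(D) = 4*0 + (2 + D) = 0 + (2 + D) = 2 + D)
P(-4 + 6) - 39*(-13) = (2 + (-4 + 6)) - 39*(-13) = (2 + 2) + 507 = 4 + 507 = 511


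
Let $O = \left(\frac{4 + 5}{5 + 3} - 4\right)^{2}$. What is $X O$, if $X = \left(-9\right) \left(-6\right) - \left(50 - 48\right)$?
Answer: $\frac{6877}{16} \approx 429.81$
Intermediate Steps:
$X = 52$ ($X = 54 - 2 = 52$)
$O = \frac{529}{64}$ ($O = \left(\frac{9}{8} - 4\right)^{2} = \left(- \frac{23}{8}\right)^{2} = \frac{529}{64} \approx 8.2656$)
$X O = 52 \cdot \frac{529}{64} = \frac{6877}{16}$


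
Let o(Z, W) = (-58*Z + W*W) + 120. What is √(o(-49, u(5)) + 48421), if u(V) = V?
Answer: 12*√357 ≈ 226.73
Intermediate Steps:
o(Z, W) = 120 + W² - 58*Z (o(Z, W) = (-58*Z + W²) + 120 = (W² - 58*Z) + 120 = 120 + W² - 58*Z)
√(o(-49, u(5)) + 48421) = √((120 + 5² - 58*(-49)) + 48421) = √((120 + 25 + 2842) + 48421) = √(2987 + 48421) = √51408 = 12*√357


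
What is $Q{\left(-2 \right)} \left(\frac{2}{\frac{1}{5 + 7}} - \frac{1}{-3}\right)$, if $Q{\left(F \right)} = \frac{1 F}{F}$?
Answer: $\frac{73}{3} \approx 24.333$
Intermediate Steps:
$Q{\left(F \right)} = 1$ ($Q{\left(F \right)} = \frac{F}{F} = 1$)
$Q{\left(-2 \right)} \left(\frac{2}{\frac{1}{5 + 7}} - \frac{1}{-3}\right) = 1 \left(\frac{2}{\frac{1}{5 + 7}} - \frac{1}{-3}\right) = 1 \left(\frac{2}{\frac{1}{12}} - - \frac{1}{3}\right) = 1 \left(2 \frac{1}{\frac{1}{12}} + \frac{1}{3}\right) = 1 \left(2 \cdot 12 + \frac{1}{3}\right) = 1 \left(24 + \frac{1}{3}\right) = 1 \cdot \frac{73}{3} = \frac{73}{3}$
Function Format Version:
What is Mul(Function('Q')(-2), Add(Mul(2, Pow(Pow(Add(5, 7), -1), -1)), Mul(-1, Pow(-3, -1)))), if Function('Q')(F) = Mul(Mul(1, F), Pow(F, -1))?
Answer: Rational(73, 3) ≈ 24.333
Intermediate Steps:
Function('Q')(F) = 1 (Function('Q')(F) = Mul(F, Pow(F, -1)) = 1)
Mul(Function('Q')(-2), Add(Mul(2, Pow(Pow(Add(5, 7), -1), -1)), Mul(-1, Pow(-3, -1)))) = Mul(1, Add(Mul(2, Pow(Pow(Add(5, 7), -1), -1)), Mul(-1, Pow(-3, -1)))) = Mul(1, Add(Mul(2, Pow(Pow(12, -1), -1)), Mul(-1, Rational(-1, 3)))) = Mul(1, Add(Mul(2, Pow(Rational(1, 12), -1)), Rational(1, 3))) = Mul(1, Add(Mul(2, 12), Rational(1, 3))) = Mul(1, Add(24, Rational(1, 3))) = Mul(1, Rational(73, 3)) = Rational(73, 3)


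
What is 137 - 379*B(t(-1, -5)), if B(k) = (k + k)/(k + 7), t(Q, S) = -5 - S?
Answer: 137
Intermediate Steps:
B(k) = 2*k/(7 + k) (B(k) = (2*k)/(7 + k) = 2*k/(7 + k))
137 - 379*B(t(-1, -5)) = 137 - 758*(-5 - 1*(-5))/(7 + (-5 - 1*(-5))) = 137 - 758*(-5 + 5)/(7 + (-5 + 5)) = 137 - 758*0/(7 + 0) = 137 - 758*0/7 = 137 - 379*0 = 137 + 0 = 137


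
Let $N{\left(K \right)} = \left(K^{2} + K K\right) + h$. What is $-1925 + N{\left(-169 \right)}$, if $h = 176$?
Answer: $55373$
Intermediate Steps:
$N{\left(K \right)} = 176 + 2 K^{2}$ ($N{\left(K \right)} = \left(K^{2} + K K\right) + 176 = \left(K^{2} + K^{2}\right) + 176 = 2 K^{2} + 176 = 176 + 2 K^{2}$)
$-1925 + N{\left(-169 \right)} = -1925 + \left(176 + 2 \left(-169\right)^{2}\right) = -1925 + \left(176 + 2 \cdot 28561\right) = -1925 + \left(176 + 57122\right) = -1925 + 57298 = 55373$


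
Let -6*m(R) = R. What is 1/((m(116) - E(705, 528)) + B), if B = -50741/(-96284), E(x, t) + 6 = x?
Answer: -288852/207339797 ≈ -0.0013931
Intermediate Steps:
m(R) = -R/6
E(x, t) = -6 + x
B = 50741/96284 (B = -50741*(-1/96284) = 50741/96284 ≈ 0.52699)
1/((m(116) - E(705, 528)) + B) = 1/((-⅙*116 - (-6 + 705)) + 50741/96284) = 1/((-58/3 - 1*699) + 50741/96284) = 1/((-58/3 - 699) + 50741/96284) = 1/(-2155/3 + 50741/96284) = 1/(-207339797/288852) = -288852/207339797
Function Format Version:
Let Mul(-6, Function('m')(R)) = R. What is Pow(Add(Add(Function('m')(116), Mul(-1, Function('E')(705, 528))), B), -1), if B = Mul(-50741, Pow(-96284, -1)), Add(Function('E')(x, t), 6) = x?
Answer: Rational(-288852, 207339797) ≈ -0.0013931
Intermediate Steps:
Function('m')(R) = Mul(Rational(-1, 6), R)
Function('E')(x, t) = Add(-6, x)
B = Rational(50741, 96284) (B = Mul(-50741, Rational(-1, 96284)) = Rational(50741, 96284) ≈ 0.52699)
Pow(Add(Add(Function('m')(116), Mul(-1, Function('E')(705, 528))), B), -1) = Pow(Add(Add(Mul(Rational(-1, 6), 116), Mul(-1, Add(-6, 705))), Rational(50741, 96284)), -1) = Pow(Add(Add(Rational(-58, 3), Mul(-1, 699)), Rational(50741, 96284)), -1) = Pow(Add(Add(Rational(-58, 3), -699), Rational(50741, 96284)), -1) = Pow(Add(Rational(-2155, 3), Rational(50741, 96284)), -1) = Pow(Rational(-207339797, 288852), -1) = Rational(-288852, 207339797)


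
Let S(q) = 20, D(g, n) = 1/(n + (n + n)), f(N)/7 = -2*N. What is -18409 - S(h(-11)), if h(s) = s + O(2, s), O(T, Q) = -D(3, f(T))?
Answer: -18429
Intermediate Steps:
f(N) = -14*N (f(N) = 7*(-2*N) = -14*N)
D(g, n) = 1/(3*n) (D(g, n) = 1/(n + 2*n) = 1/(3*n))
O(T, Q) = 1/(42*T) (O(T, Q) = -1/(3*((-14*T))) = -(-1/(14*T))/3 = -(-1)/(42*T) = 1/(42*T))
h(s) = 1/84 + s (h(s) = s + (1/42)/2 = s + (1/42)*(1/2) = s + 1/84 = 1/84 + s)
-18409 - S(h(-11)) = -18409 - 1*20 = -18409 - 20 = -18429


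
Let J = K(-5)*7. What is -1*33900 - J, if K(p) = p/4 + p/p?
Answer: -135593/4 ≈ -33898.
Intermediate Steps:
K(p) = 1 + p/4 (K(p) = p*(¼) + 1 = p/4 + 1 = 1 + p/4)
J = -7/4 (J = (1 + (¼)*(-5))*7 = (1 - 5/4)*7 = -¼*7 = -7/4 ≈ -1.7500)
-1*33900 - J = -1*33900 - 1*(-7/4) = -33900 + 7/4 = -135593/4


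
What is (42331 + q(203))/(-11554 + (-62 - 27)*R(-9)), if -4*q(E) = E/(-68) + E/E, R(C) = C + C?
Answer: -11514167/2706944 ≈ -4.2536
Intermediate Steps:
R(C) = 2*C
q(E) = -¼ + E/272 (q(E) = -(E/(-68) + E/E)/4 = -(E*(-1/68) + 1)/4 = -(-E/68 + 1)/4 = -(1 - E/68)/4 = -¼ + E/272)
(42331 + q(203))/(-11554 + (-62 - 27)*R(-9)) = (42331 + (-¼ + (1/272)*203))/(-11554 + (-62 - 27)*(2*(-9))) = (42331 + (-¼ + 203/272))/(-11554 - 89*(-18)) = (42331 + 135/272)/(-11554 + 1602) = (11514167/272)/(-9952) = (11514167/272)*(-1/9952) = -11514167/2706944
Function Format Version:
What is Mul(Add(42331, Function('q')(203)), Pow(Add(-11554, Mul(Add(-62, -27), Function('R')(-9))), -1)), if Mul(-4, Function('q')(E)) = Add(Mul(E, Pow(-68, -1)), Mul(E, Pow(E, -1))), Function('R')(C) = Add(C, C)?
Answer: Rational(-11514167, 2706944) ≈ -4.2536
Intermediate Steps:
Function('R')(C) = Mul(2, C)
Function('q')(E) = Add(Rational(-1, 4), Mul(Rational(1, 272), E)) (Function('q')(E) = Mul(Rational(-1, 4), Add(Mul(E, Pow(-68, -1)), Mul(E, Pow(E, -1)))) = Mul(Rational(-1, 4), Add(Mul(E, Rational(-1, 68)), 1)) = Mul(Rational(-1, 4), Add(Mul(Rational(-1, 68), E), 1)) = Mul(Rational(-1, 4), Add(1, Mul(Rational(-1, 68), E))) = Add(Rational(-1, 4), Mul(Rational(1, 272), E)))
Mul(Add(42331, Function('q')(203)), Pow(Add(-11554, Mul(Add(-62, -27), Function('R')(-9))), -1)) = Mul(Add(42331, Add(Rational(-1, 4), Mul(Rational(1, 272), 203))), Pow(Add(-11554, Mul(Add(-62, -27), Mul(2, -9))), -1)) = Mul(Add(42331, Add(Rational(-1, 4), Rational(203, 272))), Pow(Add(-11554, Mul(-89, -18)), -1)) = Mul(Add(42331, Rational(135, 272)), Pow(Add(-11554, 1602), -1)) = Mul(Rational(11514167, 272), Pow(-9952, -1)) = Mul(Rational(11514167, 272), Rational(-1, 9952)) = Rational(-11514167, 2706944)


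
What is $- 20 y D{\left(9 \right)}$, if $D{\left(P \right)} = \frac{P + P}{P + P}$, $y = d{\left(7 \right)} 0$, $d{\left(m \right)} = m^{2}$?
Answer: $0$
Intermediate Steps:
$y = 0$ ($y = 7^{2} \cdot 0 = 49 \cdot 0 = 0$)
$D{\left(P \right)} = 1$ ($D{\left(P \right)} = \frac{2 P}{2 P} = 2 P \frac{1}{2 P} = 1$)
$- 20 y D{\left(9 \right)} = \left(-20\right) 0 \cdot 1 = 0 \cdot 1 = 0$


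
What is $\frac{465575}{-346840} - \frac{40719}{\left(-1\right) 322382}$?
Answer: $- \frac{13597002169}{11181497288} \approx -1.216$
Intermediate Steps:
$\frac{465575}{-346840} - \frac{40719}{\left(-1\right) 322382} = 465575 \left(- \frac{1}{346840}\right) - \frac{40719}{-322382} = - \frac{93115}{69368} - - \frac{40719}{322382} = - \frac{93115}{69368} + \frac{40719}{322382} = - \frac{13597002169}{11181497288}$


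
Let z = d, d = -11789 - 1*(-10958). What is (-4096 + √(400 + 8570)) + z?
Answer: -4927 + √8970 ≈ -4832.3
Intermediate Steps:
d = -831 (d = -11789 + 10958 = -831)
z = -831
(-4096 + √(400 + 8570)) + z = (-4096 + √(400 + 8570)) - 831 = (-4096 + √8970) - 831 = -4927 + √8970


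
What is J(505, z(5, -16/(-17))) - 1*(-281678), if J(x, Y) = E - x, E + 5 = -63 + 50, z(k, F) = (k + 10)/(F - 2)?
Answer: 281155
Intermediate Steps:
z(k, F) = (10 + k)/(-2 + F)
E = -18 (E = -5 + (-63 + 50) = -5 - 13 = -18)
J(x, Y) = -18 - x
J(505, z(5, -16/(-17))) - 1*(-281678) = (-18 - 1*505) - 1*(-281678) = (-18 - 505) + 281678 = -523 + 281678 = 281155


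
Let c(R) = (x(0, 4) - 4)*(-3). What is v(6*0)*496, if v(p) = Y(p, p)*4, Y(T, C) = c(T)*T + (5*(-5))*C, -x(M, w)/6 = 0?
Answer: 0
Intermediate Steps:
x(M, w) = 0 (x(M, w) = -6*0 = 0)
c(R) = 12 (c(R) = (0 - 4)*(-3) = -4*(-3) = 12)
Y(T, C) = -25*C + 12*T (Y(T, C) = 12*T + (5*(-5))*C = 12*T - 25*C = -25*C + 12*T)
v(p) = -52*p (v(p) = (-25*p + 12*p)*4 = -13*p*4 = -52*p)
v(6*0)*496 = -312*0*496 = -52*0*496 = 0*496 = 0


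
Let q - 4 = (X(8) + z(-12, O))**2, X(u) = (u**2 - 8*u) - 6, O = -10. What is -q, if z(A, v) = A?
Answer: -328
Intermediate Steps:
X(u) = -6 + u**2 - 8*u
q = 328 (q = 4 + ((-6 + 8**2 - 8*8) - 12)**2 = 4 + ((-6 + 64 - 64) - 12)**2 = 4 + (-6 - 12)**2 = 4 + (-18)**2 = 4 + 324 = 328)
-q = -1*328 = -328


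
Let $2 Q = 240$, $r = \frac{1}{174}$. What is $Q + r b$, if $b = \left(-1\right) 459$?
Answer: $\frac{6807}{58} \approx 117.36$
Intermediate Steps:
$r = \frac{1}{174} \approx 0.0057471$
$Q = 120$ ($Q = \frac{1}{2} \cdot 240 = 120$)
$b = -459$
$Q + r b = 120 + \frac{1}{174} \left(-459\right) = 120 - \frac{153}{58} = \frac{6807}{58}$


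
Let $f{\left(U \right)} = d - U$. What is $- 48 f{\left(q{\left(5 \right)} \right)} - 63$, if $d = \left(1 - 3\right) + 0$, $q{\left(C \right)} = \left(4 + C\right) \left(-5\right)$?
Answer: $-2127$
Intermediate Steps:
$q{\left(C \right)} = -20 - 5 C$
$d = -2$ ($d = -2 + 0 = -2$)
$f{\left(U \right)} = -2 - U$
$- 48 f{\left(q{\left(5 \right)} \right)} - 63 = - 48 \left(-2 - \left(-20 - 25\right)\right) - 63 = - 48 \left(-2 - -45\right) - 63 = - 48 \left(-2 + 45\right) - 63 = \left(-48\right) 43 - 63 = -2064 - 63 = -2127$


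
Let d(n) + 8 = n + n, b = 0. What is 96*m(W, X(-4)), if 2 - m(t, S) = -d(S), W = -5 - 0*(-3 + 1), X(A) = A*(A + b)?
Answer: 2496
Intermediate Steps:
X(A) = A**2 (X(A) = A*(A + 0) = A*A = A**2)
W = -5 (W = -5 - 0*(-2) = -5 - 3*0 = -5 + 0 = -5)
d(n) = -8 + 2*n (d(n) = -8 + (n + n) = -8 + 2*n)
m(t, S) = -6 + 2*S (m(t, S) = 2 - (-1)*(-8 + 2*S) = 2 - (8 - 2*S) = 2 + (-8 + 2*S) = -6 + 2*S)
96*m(W, X(-4)) = 96*(-6 + 2*(-4)**2) = 96*(-6 + 2*16) = 96*(-6 + 32) = 96*26 = 2496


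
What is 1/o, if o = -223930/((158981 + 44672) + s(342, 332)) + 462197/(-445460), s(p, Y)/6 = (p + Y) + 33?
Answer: -18521781340/39168060623 ≈ -0.47288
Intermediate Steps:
s(p, Y) = 198 + 6*Y + 6*p (s(p, Y) = 6*((p + Y) + 33) = 6*((Y + p) + 33) = 6*(33 + Y + p) = 198 + 6*Y + 6*p)
o = -39168060623/18521781340 (o = -223930/((158981 + 44672) + (198 + 6*332 + 6*342)) + 462197/(-445460) = -223930/(203653 + (198 + 1992 + 2052)) + 462197*(-1/445460) = -223930/(203653 + 4242) - 462197/445460 = -223930/207895 - 462197/445460 = -223930*1/207895 - 462197/445460 = -44786/41579 - 462197/445460 = -39168060623/18521781340 ≈ -2.1147)
1/o = 1/(-39168060623/18521781340) = -18521781340/39168060623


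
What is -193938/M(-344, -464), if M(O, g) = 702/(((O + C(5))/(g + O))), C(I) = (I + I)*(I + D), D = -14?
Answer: -7014091/47268 ≈ -148.39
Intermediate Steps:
C(I) = 2*I*(-14 + I) (C(I) = (I + I)*(I - 14) = (2*I)*(-14 + I) = 2*I*(-14 + I))
M(O, g) = 702*(O + g)/(-90 + O) (M(O, g) = 702/(((O + 2*5*(-14 + 5))/(g + O))) = 702/(((O + 2*5*(-9))/(O + g))) = 702/(((O - 90)/(O + g))) = 702/(((-90 + O)/(O + g))) = 702*((O + g)/(-90 + O)) = 702*(O + g)/(-90 + O))
-193938/M(-344, -464) = -193938*(-90 - 344)/(702*(-344 - 464)) = -193938/(702*(-808)/(-434)) = -193938/(702*(-1/434)*(-808)) = -193938/283608/217 = -193938*217/283608 = -7014091/47268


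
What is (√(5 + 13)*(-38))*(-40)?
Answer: 4560*√2 ≈ 6448.8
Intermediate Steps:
(√(5 + 13)*(-38))*(-40) = (√18*(-38))*(-40) = ((3*√2)*(-38))*(-40) = -114*√2*(-40) = 4560*√2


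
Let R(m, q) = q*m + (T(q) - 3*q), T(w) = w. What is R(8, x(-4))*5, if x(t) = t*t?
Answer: 480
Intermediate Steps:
x(t) = t²
R(m, q) = -2*q + m*q (R(m, q) = q*m + (q - 3*q) = m*q - 2*q = -2*q + m*q)
R(8, x(-4))*5 = ((-4)²*(-2 + 8))*5 = (16*6)*5 = 96*5 = 480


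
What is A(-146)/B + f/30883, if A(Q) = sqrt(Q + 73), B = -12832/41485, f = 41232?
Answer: 41232/30883 - 41485*I*sqrt(73)/12832 ≈ 1.3351 - 27.622*I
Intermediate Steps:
B = -12832/41485 (B = -12832*1/41485 = -12832/41485 ≈ -0.30932)
A(Q) = sqrt(73 + Q)
A(-146)/B + f/30883 = sqrt(73 - 146)/(-12832/41485) + 41232/30883 = sqrt(-73)*(-41485/12832) + 41232*(1/30883) = (I*sqrt(73))*(-41485/12832) + 41232/30883 = -41485*I*sqrt(73)/12832 + 41232/30883 = 41232/30883 - 41485*I*sqrt(73)/12832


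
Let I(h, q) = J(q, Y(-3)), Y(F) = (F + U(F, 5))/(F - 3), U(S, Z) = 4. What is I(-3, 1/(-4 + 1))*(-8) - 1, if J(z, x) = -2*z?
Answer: -19/3 ≈ -6.3333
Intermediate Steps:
Y(F) = (4 + F)/(-3 + F) (Y(F) = (F + 4)/(F - 3) = (4 + F)/(-3 + F))
I(h, q) = -2*q
I(-3, 1/(-4 + 1))*(-8) - 1 = -2/(-4 + 1)*(-8) - 1 = -2/(-3)*(-8) - 1 = -2*(-1/3)*(-8) - 1 = (2/3)*(-8) - 1 = -16/3 - 1 = -19/3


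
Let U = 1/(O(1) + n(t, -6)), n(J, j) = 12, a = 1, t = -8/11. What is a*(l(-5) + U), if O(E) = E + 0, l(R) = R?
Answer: -64/13 ≈ -4.9231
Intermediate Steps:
t = -8/11 (t = -8*1/11 = -8/11 ≈ -0.72727)
O(E) = E
U = 1/13 (U = 1/(1 + 12) = 1/13 ≈ 0.076923)
a*(l(-5) + U) = 1*(-5 + 1/13) = 1*(-64/13) = -64/13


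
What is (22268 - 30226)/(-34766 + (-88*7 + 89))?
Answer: 7958/35293 ≈ 0.22548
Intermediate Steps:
(22268 - 30226)/(-34766 + (-88*7 + 89)) = -7958/(-34766 + (-616 + 89)) = -7958/(-34766 - 527) = -7958/(-35293) = -7958*(-1/35293) = 7958/35293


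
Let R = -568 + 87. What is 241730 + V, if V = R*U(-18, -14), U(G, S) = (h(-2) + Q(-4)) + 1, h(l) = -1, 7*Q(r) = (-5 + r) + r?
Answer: 1698363/7 ≈ 2.4262e+5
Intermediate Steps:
Q(r) = -5/7 + 2*r/7 (Q(r) = ((-5 + r) + r)/7 = (-5 + 2*r)/7 = -5/7 + 2*r/7)
R = -481
U(G, S) = -13/7 (U(G, S) = (-1 + (-5/7 + (2/7)*(-4))) + 1 = (-1 + (-5/7 - 8/7)) + 1 = (-1 - 13/7) + 1 = -20/7 + 1 = -13/7)
V = 6253/7 (V = -481*(-13/7) = 6253/7 ≈ 893.29)
241730 + V = 241730 + 6253/7 = 1698363/7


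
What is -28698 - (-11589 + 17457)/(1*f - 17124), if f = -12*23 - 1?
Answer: -499368030/17401 ≈ -28698.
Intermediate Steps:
f = -277 (f = -276 - 1 = -277)
-28698 - (-11589 + 17457)/(1*f - 17124) = -28698 - (-11589 + 17457)/(1*(-277) - 17124) = -28698 - 5868/(-277 - 17124) = -28698 - 5868/(-17401) = -28698 - 5868*(-1)/17401 = -28698 - 1*(-5868/17401) = -28698 + 5868/17401 = -499368030/17401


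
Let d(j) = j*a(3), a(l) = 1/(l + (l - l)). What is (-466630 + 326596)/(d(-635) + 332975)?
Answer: -210051/499145 ≈ -0.42082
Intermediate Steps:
a(l) = 1/l (a(l) = 1/(l + 0) = 1/l)
d(j) = j/3
(-466630 + 326596)/(d(-635) + 332975) = (-466630 + 326596)/((1/3)*(-635) + 332975) = -140034/(-635/3 + 332975) = -140034/998290/3 = -140034*3/998290 = -210051/499145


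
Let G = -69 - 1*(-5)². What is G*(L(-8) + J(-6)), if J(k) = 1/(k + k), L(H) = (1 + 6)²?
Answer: -27589/6 ≈ -4598.2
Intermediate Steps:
L(H) = 49 (L(H) = 7² = 49)
G = -94 (G = -69 - 1*25 = -69 - 25 = -94)
J(k) = 1/(2*k)
G*(L(-8) + J(-6)) = -94*(49 + (½)/(-6)) = -94*(49 + (½)*(-⅙)) = -94*(49 - 1/12) = -94*587/12 = -27589/6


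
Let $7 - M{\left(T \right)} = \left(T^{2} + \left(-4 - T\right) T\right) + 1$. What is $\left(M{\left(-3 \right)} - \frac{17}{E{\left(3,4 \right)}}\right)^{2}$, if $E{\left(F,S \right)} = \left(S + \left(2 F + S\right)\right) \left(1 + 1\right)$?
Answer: $\frac{34225}{784} \approx 43.654$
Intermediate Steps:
$M{\left(T \right)} = 6 - T^{2} - T \left(-4 - T\right)$ ($M{\left(T \right)} = 7 - \left(\left(T^{2} + \left(-4 - T\right) T\right) + 1\right) = 7 - \left(\left(T^{2} + T \left(-4 - T\right)\right) + 1\right) = 7 - \left(1 + T^{2} + T \left(-4 - T\right)\right) = 6 - T^{2} - T \left(-4 - T\right)$)
$E{\left(F,S \right)} = 4 F + 4 S$ ($E{\left(F,S \right)} = \left(S + \left(S + 2 F\right)\right) 2 = \left(2 F + 2 S\right) 2 = 4 F + 4 S$)
$\left(M{\left(-3 \right)} - \frac{17}{E{\left(3,4 \right)}}\right)^{2} = \left(\left(6 + 4 \left(-3\right)\right) - \frac{17}{4 \cdot 3 + 4 \cdot 4}\right)^{2} = \left(\left(6 - 12\right) - \frac{17}{12 + 16}\right)^{2} = \left(-6 - \frac{17}{28}\right)^{2} = \left(- \frac{185}{28}\right)^{2} = \frac{34225}{784}$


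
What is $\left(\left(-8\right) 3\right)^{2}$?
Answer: $576$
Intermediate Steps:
$\left(\left(-8\right) 3\right)^{2} = \left(-24\right)^{2} = 576$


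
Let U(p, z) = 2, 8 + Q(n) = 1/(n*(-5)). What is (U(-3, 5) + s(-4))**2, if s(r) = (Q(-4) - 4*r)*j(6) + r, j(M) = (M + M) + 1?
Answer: 4214809/400 ≈ 10537.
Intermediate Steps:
Q(n) = -8 - 1/(5*n) (Q(n) = -8 + 1/(n*(-5)) = -8 + 1/(-5*n) = -8 - 1/(5*n))
j(M) = 1 + 2*M (j(M) = 2*M + 1 = 1 + 2*M)
s(r) = -2067/20 - 51*r (s(r) = ((-8 - 1/5/(-4)) - 4*r)*(1 + 2*6) + r = ((-8 - 1/5*(-1/4)) - 4*r)*(1 + 12) + r = ((-8 + 1/20) - 4*r)*13 + r = (-159/20 - 4*r)*13 + r = (-2067/20 - 52*r) + r = -2067/20 - 51*r)
(U(-3, 5) + s(-4))**2 = (2 + (-2067/20 - 51*(-4)))**2 = (2 + (-2067/20 + 204))**2 = (2 + 2013/20)**2 = (2053/20)**2 = 4214809/400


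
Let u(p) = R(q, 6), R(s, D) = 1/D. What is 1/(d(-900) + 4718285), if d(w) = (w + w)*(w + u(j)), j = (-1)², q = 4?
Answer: 1/6337985 ≈ 1.5778e-7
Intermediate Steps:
j = 1
u(p) = ⅙ (u(p) = 1/6 = ⅙)
d(w) = 2*w*(⅙ + w) (d(w) = (w + w)*(w + ⅙) = (2*w)*(⅙ + w) = 2*w*(⅙ + w))
1/(d(-900) + 4718285) = 1/((⅓)*(-900)*(1 + 6*(-900)) + 4718285) = 1/((⅓)*(-900)*(1 - 5400) + 4718285) = 1/((⅓)*(-900)*(-5399) + 4718285) = 1/(1619700 + 4718285) = 1/6337985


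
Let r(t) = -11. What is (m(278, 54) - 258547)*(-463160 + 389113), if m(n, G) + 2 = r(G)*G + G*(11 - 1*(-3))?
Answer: 19132782189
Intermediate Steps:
m(n, G) = -2 + 3*G (m(n, G) = -2 + (-11*G + G*(11 - 1*(-3))) = -2 + (-11*G + G*(11 + 3)) = -2 + (-11*G + G*14) = -2 + (-11*G + 14*G) = -2 + 3*G)
(m(278, 54) - 258547)*(-463160 + 389113) = ((-2 + 3*54) - 258547)*(-463160 + 389113) = ((-2 + 162) - 258547)*(-74047) = (160 - 258547)*(-74047) = -258387*(-74047) = 19132782189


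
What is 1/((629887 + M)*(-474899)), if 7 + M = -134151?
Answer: -1/235421206371 ≈ -4.2477e-12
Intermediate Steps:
M = -134158 (M = -7 - 134151 = -134158)
1/((629887 + M)*(-474899)) = 1/((629887 - 134158)*(-474899)) = -1/474899/495729 = (1/495729)*(-1/474899) = -1/235421206371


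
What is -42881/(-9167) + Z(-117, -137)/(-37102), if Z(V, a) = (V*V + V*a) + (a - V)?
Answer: 659364648/170057017 ≈ 3.8773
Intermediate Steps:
Z(V, a) = a + V² - V + V*a (Z(V, a) = (V² + V*a) + (a - V) = a + V² - V + V*a)
-42881/(-9167) + Z(-117, -137)/(-37102) = -42881/(-9167) + (-137 + (-117)² - 1*(-117) - 117*(-137))/(-37102) = -42881*(-1/9167) + (-137 + 13689 + 117 + 16029)*(-1/37102) = 42881/9167 + 29698*(-1/37102) = 42881/9167 - 14849/18551 = 659364648/170057017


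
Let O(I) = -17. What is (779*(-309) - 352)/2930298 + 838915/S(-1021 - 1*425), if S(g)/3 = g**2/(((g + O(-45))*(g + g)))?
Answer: 1198816624037521/2118605454 ≈ 5.6585e+5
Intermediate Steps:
S(g) = 3*g/(2*(-17 + g)) (S(g) = 3*(g**2/(((g - 17)*(g + g)))) = 3*(g**2/(((-17 + g)*(2*g)))) = 3*(g**2/((2*g*(-17 + g)))) = 3*(g**2*(1/(2*g*(-17 + g)))) = 3*(g/(2*(-17 + g))) = 3*g/(2*(-17 + g)))
(779*(-309) - 352)/2930298 + 838915/S(-1021 - 1*425) = (779*(-309) - 352)/2930298 + 838915/((3*(-1021 - 1*425)/(2*(-17 + (-1021 - 1*425))))) = (-240711 - 352)*(1/2930298) + 838915/((3*(-1021 - 425)/(2*(-17 + (-1021 - 425))))) = -241063*1/2930298 + 838915/(((3/2)*(-1446)/(-17 - 1446))) = -241063/2930298 + 838915/(((3/2)*(-1446)/(-1463))) = -241063/2930298 + 838915/(((3/2)*(-1446)*(-1/1463))) = -241063/2930298 + 838915/(2169/1463) = -241063/2930298 + 838915*(1463/2169) = -241063/2930298 + 1227332645/2169 = 1198816624037521/2118605454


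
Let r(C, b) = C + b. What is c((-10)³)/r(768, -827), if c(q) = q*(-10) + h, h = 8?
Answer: -10008/59 ≈ -169.63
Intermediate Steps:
c(q) = 8 - 10*q (c(q) = q*(-10) + 8 = -10*q + 8 = 8 - 10*q)
c((-10)³)/r(768, -827) = (8 - 10*(-10)³)/(768 - 827) = (8 - 10*(-1000))/(-59) = (8 + 10000)*(-1/59) = 10008*(-1/59) = -10008/59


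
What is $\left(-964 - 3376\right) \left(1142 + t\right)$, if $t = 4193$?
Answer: $-23153900$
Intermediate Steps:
$\left(-964 - 3376\right) \left(1142 + t\right) = \left(-964 - 3376\right) \left(1142 + 4193\right) = \left(-4340\right) 5335 = -23153900$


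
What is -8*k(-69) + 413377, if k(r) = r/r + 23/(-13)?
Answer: 5373981/13 ≈ 4.1338e+5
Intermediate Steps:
k(r) = -10/13 (k(r) = 1 + 23*(-1/13) = 1 - 23/13 = -10/13)
-8*k(-69) + 413377 = -8*(-10/13) + 413377 = 80/13 + 413377 = 5373981/13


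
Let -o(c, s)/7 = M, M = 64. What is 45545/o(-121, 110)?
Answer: -45545/448 ≈ -101.66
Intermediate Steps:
o(c, s) = -448 (o(c, s) = -7*64 = -448)
45545/o(-121, 110) = 45545/(-448) = 45545*(-1/448) = -45545/448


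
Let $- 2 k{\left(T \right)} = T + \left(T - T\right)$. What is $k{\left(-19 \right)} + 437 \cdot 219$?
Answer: $\frac{191425}{2} \approx 95713.0$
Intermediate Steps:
$k{\left(T \right)} = - \frac{T}{2}$ ($k{\left(T \right)} = - \frac{T + \left(T - T\right)}{2} = - \frac{T + 0}{2} = - \frac{T}{2}$)
$k{\left(-19 \right)} + 437 \cdot 219 = \left(- \frac{1}{2}\right) \left(-19\right) + 437 \cdot 219 = \frac{19}{2} + 95703 = \frac{191425}{2}$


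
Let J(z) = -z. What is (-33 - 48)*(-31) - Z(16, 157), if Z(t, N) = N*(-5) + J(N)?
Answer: 3453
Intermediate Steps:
Z(t, N) = -6*N (Z(t, N) = N*(-5) - N = -5*N - N = -6*N)
(-33 - 48)*(-31) - Z(16, 157) = (-33 - 48)*(-31) - (-6)*157 = -81*(-31) - 1*(-942) = 2511 + 942 = 3453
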